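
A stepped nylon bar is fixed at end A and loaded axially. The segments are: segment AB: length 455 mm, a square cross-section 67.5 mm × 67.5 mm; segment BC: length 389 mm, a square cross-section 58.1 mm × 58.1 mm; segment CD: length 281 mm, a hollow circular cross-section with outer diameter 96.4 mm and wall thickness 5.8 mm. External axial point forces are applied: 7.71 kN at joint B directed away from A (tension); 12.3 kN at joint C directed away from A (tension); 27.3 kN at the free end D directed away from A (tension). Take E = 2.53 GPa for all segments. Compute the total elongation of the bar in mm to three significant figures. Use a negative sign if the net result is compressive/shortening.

Internal axial forces (sectioning from the free end, tension +): N_CD = 27.3 kN, N_BC = 39.6 kN, N_AB = 47.31 kN.
A_AB = 4556 mm².
A_BC = 3376 mm².
A_CD = 1651 mm².
δ_AB = 47310·455/(4556·2530) = 1.867 mm
δ_BC = 39600·389/(3376·2530) = 1.804 mm
δ_CD = 27300·281/(1651·2530) = 1.837 mm
δ = Σδ_i = 5.508 mm.

5.51 mm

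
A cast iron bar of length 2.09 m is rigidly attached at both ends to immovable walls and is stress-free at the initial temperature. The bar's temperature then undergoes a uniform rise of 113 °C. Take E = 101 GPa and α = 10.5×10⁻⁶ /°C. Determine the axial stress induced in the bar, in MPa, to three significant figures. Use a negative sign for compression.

-120 MPa

Free thermal expansion αLΔT = 10.5e-6 · 2090 · 113 = 2.48 mm.
The walls impose strain ε = −(2.48)/2090 = -1.1865e-03; σ = Eε = 101000 · -1.1865e-03 = -119.8 MPa.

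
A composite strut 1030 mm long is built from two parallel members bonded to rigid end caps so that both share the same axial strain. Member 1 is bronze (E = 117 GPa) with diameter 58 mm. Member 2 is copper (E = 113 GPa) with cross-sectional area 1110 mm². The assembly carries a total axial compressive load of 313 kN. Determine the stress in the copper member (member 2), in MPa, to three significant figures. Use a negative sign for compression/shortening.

-81.4 MPa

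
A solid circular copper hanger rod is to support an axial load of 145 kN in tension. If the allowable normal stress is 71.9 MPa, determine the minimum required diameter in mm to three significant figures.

50.7 mm

Required area A ≥ P/σ_allow = 145000/71.9 = 2017 mm².
For a solid circular section, d ≥ √(4A/π) = 50.67 mm.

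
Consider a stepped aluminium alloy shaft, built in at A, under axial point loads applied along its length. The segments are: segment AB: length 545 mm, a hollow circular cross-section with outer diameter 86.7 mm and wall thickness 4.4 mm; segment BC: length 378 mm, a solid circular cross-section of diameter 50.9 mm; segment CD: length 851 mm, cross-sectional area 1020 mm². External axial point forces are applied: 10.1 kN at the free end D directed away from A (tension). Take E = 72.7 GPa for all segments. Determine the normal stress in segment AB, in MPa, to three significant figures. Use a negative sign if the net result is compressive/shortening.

Internal axial forces (sectioning from the free end, tension +): N_CD = 10.1 kN, N_BC = 10.1 kN, N_AB = 10.1 kN.
A_AB = 1138 mm².
σ_AB = N_AB/A_AB = 10100/1138 = 8.878 MPa.

8.88 MPa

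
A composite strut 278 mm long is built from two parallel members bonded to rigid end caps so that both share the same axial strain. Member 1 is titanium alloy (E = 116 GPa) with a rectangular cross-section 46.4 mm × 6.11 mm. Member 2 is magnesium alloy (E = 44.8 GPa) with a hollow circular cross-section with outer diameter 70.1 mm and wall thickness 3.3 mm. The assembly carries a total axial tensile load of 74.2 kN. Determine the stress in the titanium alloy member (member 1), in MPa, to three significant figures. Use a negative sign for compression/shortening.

135 MPa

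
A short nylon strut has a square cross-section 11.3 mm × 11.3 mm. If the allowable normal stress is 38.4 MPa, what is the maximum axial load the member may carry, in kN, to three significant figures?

4.90 kN

A = 127.7 mm².
P_max = σ_allow · A = 38.4 · 127.7 = 4903 N = 4.903 kN.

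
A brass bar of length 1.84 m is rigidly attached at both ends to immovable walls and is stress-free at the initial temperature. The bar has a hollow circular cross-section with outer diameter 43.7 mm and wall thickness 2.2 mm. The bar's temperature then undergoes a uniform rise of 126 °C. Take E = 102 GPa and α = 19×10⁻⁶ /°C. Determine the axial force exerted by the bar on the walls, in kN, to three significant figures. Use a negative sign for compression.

-70.0 kN

Free thermal expansion αLΔT = 19e-6 · 1840 · 126 = 4.405 mm.
The walls impose strain ε = −(4.405)/1840 = -2.3940e-03; σ = Eε = 102000 · -2.3940e-03 = -244.2 MPa.
Wall reaction R = σ·A = -244.2·286.8 = -70040 N = -70.04 kN.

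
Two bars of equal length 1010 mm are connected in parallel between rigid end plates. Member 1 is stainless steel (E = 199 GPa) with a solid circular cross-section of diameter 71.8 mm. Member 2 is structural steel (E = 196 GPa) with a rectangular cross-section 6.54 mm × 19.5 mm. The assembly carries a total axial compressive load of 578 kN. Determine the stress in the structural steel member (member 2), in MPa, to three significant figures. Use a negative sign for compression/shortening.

A_1 = 4049 mm².
A_2 = 127.5 mm².
Equal strain + equilibrium ⇒ each member carries load in proportion to AE: A₁E₁ = 805700000 N, A₂E₂ = 25000000 N, ΣAE = 830700000 N.
σ₂ = P·E₂/ΣAE = -578000·196000/830700000 = -136.4 MPa.

-136 MPa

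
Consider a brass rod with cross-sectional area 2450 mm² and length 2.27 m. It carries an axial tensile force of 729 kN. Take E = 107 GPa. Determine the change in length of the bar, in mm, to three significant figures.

6.31 mm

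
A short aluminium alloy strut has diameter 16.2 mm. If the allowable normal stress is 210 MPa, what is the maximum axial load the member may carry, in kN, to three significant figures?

A = 206.1 mm².
P_max = σ_allow · A = 210 · 206.1 = 43290 N = 43.29 kN.

43.3 kN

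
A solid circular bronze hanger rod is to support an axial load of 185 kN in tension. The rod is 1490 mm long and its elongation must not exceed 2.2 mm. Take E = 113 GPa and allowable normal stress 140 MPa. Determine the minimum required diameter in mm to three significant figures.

41.0 mm

Required area A ≥ P/σ_allow = 185000/140 = 1321 mm².
For a solid circular section, d ≥ √(4A/π) = 41.02 mm.
Elongation limit: A ≥ PL/(Eδ_allow) = 185000·1490/(113000·2.2) = 1109 mm² ⇒ d ≥ 37.57 mm.
The stress limit governs.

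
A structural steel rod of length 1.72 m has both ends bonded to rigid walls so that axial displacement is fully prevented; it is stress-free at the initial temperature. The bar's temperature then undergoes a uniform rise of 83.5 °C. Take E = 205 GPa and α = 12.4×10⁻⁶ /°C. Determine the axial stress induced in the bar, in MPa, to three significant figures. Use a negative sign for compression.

Free thermal expansion αLΔT = 12.4e-6 · 1720 · 83.5 = 1.781 mm.
The walls impose strain ε = −(1.781)/1720 = -1.0354e-03; σ = Eε = 205000 · -1.0354e-03 = -212.3 MPa.

-212 MPa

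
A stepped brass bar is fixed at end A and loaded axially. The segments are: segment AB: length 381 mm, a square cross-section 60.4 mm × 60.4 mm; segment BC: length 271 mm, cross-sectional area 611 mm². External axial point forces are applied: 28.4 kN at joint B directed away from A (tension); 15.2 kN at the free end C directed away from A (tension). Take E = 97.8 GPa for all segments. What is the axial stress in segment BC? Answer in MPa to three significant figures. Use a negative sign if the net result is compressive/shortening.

Internal axial forces (sectioning from the free end, tension +): N_BC = 15.2 kN, N_AB = 43.6 kN.
σ_BC = N_BC/A_BC = 15200/611 = 24.88 MPa.

24.9 MPa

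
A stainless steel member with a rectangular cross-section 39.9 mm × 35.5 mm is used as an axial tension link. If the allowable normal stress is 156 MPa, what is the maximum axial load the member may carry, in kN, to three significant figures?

A = 1416 mm².
P_max = σ_allow · A = 156 · 1416 = 221000 N = 221 kN.

221 kN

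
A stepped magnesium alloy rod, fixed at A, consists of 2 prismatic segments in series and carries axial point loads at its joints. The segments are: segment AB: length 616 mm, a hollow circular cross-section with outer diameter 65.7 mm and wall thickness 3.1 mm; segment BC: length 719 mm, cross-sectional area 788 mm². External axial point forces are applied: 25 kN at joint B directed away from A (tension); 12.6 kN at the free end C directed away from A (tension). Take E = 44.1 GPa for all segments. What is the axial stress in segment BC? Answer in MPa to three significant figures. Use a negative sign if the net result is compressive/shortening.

16.0 MPa

Internal axial forces (sectioning from the free end, tension +): N_BC = 12.6 kN, N_AB = 37.6 kN.
σ_BC = N_BC/A_BC = 12600/788 = 15.99 MPa.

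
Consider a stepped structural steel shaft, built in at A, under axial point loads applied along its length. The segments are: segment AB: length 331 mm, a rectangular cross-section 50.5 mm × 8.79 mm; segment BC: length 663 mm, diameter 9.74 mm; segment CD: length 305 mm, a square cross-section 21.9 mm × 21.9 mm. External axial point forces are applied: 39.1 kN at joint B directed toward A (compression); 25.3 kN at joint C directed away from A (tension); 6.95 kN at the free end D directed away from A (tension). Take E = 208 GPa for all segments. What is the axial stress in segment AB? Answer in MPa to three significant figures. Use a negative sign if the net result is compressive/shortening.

Internal axial forces (sectioning from the free end, tension +): N_CD = 6.95 kN, N_BC = 32.25 kN, N_AB = -6.85 kN.
A_AB = 443.9 mm².
σ_AB = N_AB/A_AB = -6850/443.9 = -15.43 MPa.

-15.4 MPa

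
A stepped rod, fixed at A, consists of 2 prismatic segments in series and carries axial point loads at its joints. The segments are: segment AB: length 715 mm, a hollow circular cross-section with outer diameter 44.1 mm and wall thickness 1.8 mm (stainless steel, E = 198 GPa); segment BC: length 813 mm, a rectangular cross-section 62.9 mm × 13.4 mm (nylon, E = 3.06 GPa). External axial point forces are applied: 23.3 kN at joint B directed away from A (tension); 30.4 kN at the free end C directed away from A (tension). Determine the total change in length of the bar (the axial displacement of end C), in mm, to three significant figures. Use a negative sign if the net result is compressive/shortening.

10.4 mm

Internal axial forces (sectioning from the free end, tension +): N_BC = 30.4 kN, N_AB = 53.7 kN.
A_AB = 239.2 mm².
A_BC = 842.9 mm².
δ_AB = 53700·715/(239.2·198000) = 0.8107 mm
δ_BC = 30400·813/(842.9·3060) = 9.583 mm
δ = Σδ_i = 10.39 mm.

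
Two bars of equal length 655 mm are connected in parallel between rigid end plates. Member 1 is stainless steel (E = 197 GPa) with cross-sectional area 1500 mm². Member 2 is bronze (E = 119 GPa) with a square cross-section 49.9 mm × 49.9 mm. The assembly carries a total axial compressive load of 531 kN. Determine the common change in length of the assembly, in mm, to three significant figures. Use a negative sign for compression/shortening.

A_2 = 2490 mm².
Equal strain + equilibrium ⇒ each member carries load in proportion to AE: A₁E₁ = 295500000 N, A₂E₂ = 296300000 N, ΣAE = 591800000 N.
δ = PL/ΣAE = -531000·655/591800000 = -0.5877 mm.

-0.588 mm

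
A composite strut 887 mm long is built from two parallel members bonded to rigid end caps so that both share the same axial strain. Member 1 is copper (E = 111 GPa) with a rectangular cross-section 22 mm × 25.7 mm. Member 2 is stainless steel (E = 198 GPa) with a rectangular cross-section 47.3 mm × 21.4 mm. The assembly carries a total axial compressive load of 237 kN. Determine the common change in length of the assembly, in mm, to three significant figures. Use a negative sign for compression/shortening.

-0.799 mm

A_1 = 565.4 mm².
A_2 = 1012 mm².
Equal strain + equilibrium ⇒ each member carries load in proportion to AE: A₁E₁ = 62760000 N, A₂E₂ = 200400000 N, ΣAE = 263200000 N.
δ = PL/ΣAE = -237000·887/263200000 = -0.7988 mm.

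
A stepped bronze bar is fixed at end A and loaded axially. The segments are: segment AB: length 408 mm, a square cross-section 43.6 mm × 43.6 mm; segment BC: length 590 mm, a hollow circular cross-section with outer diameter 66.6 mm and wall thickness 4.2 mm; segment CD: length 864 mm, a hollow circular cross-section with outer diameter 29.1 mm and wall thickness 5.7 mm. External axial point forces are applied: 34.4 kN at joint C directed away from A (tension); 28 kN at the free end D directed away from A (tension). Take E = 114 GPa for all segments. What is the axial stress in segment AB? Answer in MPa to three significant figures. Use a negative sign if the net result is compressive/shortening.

32.8 MPa

Internal axial forces (sectioning from the free end, tension +): N_CD = 28 kN, N_BC = 62.4 kN, N_AB = 62.4 kN.
A_AB = 1901 mm².
σ_AB = N_AB/A_AB = 62400/1901 = 32.83 MPa.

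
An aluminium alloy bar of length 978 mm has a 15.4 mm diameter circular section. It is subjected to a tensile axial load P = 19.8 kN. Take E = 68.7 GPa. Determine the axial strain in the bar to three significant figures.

A = 186.3 mm².
σ = N/A = 106.3 MPa; ε = σ/E = 106.3/68700 = 1.547e-03.

0.00155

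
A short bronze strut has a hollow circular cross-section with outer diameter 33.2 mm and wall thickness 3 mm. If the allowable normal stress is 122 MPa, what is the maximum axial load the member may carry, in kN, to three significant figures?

34.7 kN

A = 284.6 mm².
P_max = σ_allow · A = 122 · 284.6 = 34720 N = 34.72 kN.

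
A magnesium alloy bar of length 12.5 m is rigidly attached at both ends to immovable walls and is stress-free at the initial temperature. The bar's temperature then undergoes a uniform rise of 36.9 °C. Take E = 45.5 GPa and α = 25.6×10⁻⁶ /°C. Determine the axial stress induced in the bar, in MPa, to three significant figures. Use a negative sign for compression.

-43.0 MPa

Free thermal expansion αLΔT = 25.6e-6 · 12500 · 36.9 = 11.81 mm.
The walls impose strain ε = −(11.81)/12500 = -9.4464e-04; σ = Eε = 45500 · -9.4464e-04 = -42.98 MPa.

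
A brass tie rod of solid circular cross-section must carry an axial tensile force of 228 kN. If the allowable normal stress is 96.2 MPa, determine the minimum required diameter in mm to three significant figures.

Required area A ≥ P/σ_allow = 228000/96.2 = 2370 mm².
For a solid circular section, d ≥ √(4A/π) = 54.93 mm.

54.9 mm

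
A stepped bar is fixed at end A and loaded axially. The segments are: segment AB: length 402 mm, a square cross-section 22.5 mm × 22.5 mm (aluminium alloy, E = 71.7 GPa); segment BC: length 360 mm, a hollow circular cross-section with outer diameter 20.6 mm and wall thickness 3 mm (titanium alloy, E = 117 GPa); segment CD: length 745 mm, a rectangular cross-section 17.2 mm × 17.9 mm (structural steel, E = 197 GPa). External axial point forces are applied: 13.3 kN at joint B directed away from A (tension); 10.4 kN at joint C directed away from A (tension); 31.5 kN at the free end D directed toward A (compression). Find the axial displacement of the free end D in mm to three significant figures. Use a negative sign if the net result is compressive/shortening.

-0.865 mm

Internal axial forces (sectioning from the free end, tension +): N_CD = -31.5 kN, N_BC = -21.1 kN, N_AB = -7.8 kN.
A_AB = 506.2 mm².
A_BC = 165.9 mm².
A_CD = 307.9 mm².
δ_AB = -7800·402/(506.2·71700) = -0.08638 mm
δ_BC = -21100·360/(165.9·117000) = -0.3914 mm
δ_CD = -31500·745/(307.9·197000) = -0.3869 mm
δ = Σδ_i = -0.8647 mm.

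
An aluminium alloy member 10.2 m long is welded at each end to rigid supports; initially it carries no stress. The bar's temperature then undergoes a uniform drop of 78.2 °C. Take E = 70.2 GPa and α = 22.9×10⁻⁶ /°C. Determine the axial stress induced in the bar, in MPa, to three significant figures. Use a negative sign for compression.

126 MPa

Free thermal expansion αLΔT = 22.9e-6 · 10200 · -78.2 = -18.27 mm.
The walls impose strain ε = −(-18.27)/10200 = 1.7908e-03; σ = Eε = 70200 · 1.7908e-03 = 125.7 MPa.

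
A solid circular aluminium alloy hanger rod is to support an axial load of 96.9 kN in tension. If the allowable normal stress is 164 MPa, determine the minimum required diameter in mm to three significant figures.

27.4 mm

Required area A ≥ P/σ_allow = 96900/164 = 590.9 mm².
For a solid circular section, d ≥ √(4A/π) = 27.43 mm.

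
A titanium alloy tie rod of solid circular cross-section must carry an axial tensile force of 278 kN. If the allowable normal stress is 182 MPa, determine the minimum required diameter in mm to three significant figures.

Required area A ≥ P/σ_allow = 278000/182 = 1527 mm².
For a solid circular section, d ≥ √(4A/π) = 44.1 mm.

44.1 mm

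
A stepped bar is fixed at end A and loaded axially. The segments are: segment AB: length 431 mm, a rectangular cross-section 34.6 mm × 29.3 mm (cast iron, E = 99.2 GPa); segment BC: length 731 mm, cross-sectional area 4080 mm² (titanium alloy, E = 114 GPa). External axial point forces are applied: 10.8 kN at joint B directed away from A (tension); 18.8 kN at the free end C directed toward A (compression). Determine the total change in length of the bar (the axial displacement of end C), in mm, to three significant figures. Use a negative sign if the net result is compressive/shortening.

-0.0638 mm

Internal axial forces (sectioning from the free end, tension +): N_BC = -18.8 kN, N_AB = -8 kN.
A_AB = 1014 mm².
δ_AB = -8000·431/(1014·99200) = -0.03429 mm
δ_BC = -18800·731/(4080·114000) = -0.02955 mm
δ = Σδ_i = -0.06383 mm.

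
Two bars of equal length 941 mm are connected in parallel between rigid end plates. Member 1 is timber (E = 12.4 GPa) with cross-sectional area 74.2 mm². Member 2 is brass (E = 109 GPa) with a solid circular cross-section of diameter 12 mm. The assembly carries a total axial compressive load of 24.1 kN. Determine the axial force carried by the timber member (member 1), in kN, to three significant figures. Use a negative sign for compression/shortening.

-1.67 kN

A_2 = 113.1 mm².
Equal strain + equilibrium ⇒ each member carries load in proportion to AE: A₁E₁ = 920100 N, A₂E₂ = 12330000 N, ΣAE = 13250000 N.
F₁ = P·A₁E₁/ΣAE = -24100·920100/13250000 = -1674 N.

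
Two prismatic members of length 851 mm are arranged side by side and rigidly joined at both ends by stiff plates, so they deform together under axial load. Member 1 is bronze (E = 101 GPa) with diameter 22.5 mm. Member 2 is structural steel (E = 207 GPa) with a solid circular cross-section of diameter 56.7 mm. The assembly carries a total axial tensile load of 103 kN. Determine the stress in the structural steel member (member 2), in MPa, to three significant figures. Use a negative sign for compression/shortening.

A_1 = 397.6 mm².
A_2 = 2525 mm².
Equal strain + equilibrium ⇒ each member carries load in proportion to AE: A₁E₁ = 40160000 N, A₂E₂ = 522700000 N, ΣAE = 562800000 N.
σ₂ = P·E₂/ΣAE = 103000·207000/562800000 = 37.88 MPa.

37.9 MPa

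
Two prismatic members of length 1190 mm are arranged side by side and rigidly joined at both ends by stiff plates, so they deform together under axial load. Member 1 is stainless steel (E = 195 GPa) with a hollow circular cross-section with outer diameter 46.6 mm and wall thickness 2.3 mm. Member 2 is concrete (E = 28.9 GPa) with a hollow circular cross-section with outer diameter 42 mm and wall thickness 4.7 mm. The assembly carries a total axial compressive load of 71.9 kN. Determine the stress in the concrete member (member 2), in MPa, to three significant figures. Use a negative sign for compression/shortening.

A_1 = 320.1 mm².
A_2 = 550.8 mm².
Equal strain + equilibrium ⇒ each member carries load in proportion to AE: A₁E₁ = 62420000 N, A₂E₂ = 15920000 N, ΣAE = 78340000 N.
σ₂ = P·E₂/ΣAE = -71900·28900/78340000 = -26.53 MPa.

-26.5 MPa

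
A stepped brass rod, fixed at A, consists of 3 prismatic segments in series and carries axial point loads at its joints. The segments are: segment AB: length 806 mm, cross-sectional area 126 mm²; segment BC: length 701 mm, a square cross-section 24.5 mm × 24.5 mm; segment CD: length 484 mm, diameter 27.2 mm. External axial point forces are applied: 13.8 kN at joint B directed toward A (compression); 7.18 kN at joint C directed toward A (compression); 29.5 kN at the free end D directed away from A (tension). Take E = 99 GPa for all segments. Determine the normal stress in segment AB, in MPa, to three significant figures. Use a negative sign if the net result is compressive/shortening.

Internal axial forces (sectioning from the free end, tension +): N_CD = 29.5 kN, N_BC = 22.32 kN, N_AB = 8.52 kN.
σ_AB = N_AB/A_AB = 8520/126 = 67.62 MPa.

67.6 MPa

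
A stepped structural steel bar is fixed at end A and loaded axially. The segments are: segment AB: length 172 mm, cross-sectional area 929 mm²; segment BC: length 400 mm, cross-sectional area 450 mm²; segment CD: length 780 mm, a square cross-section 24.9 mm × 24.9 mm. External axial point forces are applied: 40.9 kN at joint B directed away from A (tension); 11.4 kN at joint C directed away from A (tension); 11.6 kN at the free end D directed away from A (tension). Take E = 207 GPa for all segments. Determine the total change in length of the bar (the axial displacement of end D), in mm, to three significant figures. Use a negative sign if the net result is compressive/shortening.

0.226 mm

Internal axial forces (sectioning from the free end, tension +): N_CD = 11.6 kN, N_BC = 23 kN, N_AB = 63.9 kN.
A_CD = 620 mm².
δ_AB = 63900·172/(929·207000) = 0.05715 mm
δ_BC = 23000·400/(450·207000) = 0.09877 mm
δ_CD = 11600·780/(620·207000) = 0.0705 mm
δ = Σδ_i = 0.2264 mm.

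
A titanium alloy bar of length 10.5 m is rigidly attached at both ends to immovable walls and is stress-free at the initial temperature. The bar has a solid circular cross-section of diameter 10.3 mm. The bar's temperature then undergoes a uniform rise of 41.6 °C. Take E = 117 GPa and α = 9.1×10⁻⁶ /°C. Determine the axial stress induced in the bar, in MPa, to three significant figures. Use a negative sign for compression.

-44.3 MPa

Free thermal expansion αLΔT = 9.1e-6 · 10500 · 41.6 = 3.975 mm.
The walls impose strain ε = −(3.975)/10500 = -3.7856e-04; σ = Eε = 117000 · -3.7856e-04 = -44.29 MPa.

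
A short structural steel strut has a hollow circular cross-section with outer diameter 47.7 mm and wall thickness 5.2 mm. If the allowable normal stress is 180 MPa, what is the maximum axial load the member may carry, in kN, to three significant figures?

A = 694.3 mm².
P_max = σ_allow · A = 180 · 694.3 = 125000 N = 125 kN.

125 kN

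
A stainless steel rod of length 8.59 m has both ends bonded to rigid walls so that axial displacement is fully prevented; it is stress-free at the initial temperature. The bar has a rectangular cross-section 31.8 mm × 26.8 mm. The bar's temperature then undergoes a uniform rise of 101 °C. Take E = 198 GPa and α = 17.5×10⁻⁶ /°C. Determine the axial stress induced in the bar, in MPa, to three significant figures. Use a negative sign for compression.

Free thermal expansion αLΔT = 17.5e-6 · 8590 · 101 = 15.18 mm.
The walls impose strain ε = −(15.18)/8590 = -1.7675e-03; σ = Eε = 198000 · -1.7675e-03 = -350 MPa.

-350 MPa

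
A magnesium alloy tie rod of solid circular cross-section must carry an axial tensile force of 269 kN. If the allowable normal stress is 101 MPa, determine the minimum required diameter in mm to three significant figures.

Required area A ≥ P/σ_allow = 269000/101 = 2663 mm².
For a solid circular section, d ≥ √(4A/π) = 58.23 mm.

58.2 mm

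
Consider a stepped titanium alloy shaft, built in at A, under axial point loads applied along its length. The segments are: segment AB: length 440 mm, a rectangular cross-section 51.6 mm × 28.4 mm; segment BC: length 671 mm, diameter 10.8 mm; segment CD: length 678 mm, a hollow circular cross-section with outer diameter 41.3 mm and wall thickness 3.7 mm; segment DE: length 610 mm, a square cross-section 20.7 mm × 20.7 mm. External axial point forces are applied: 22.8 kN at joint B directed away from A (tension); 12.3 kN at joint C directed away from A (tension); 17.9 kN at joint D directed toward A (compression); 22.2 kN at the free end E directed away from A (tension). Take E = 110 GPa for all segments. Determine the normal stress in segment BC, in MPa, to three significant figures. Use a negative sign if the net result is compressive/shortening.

181 MPa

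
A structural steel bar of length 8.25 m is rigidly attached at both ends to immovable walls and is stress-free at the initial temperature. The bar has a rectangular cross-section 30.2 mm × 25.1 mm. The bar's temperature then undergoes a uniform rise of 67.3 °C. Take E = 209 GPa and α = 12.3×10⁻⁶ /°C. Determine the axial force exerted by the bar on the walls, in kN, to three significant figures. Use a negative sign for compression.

Free thermal expansion αLΔT = 12.3e-6 · 8250 · 67.3 = 6.829 mm.
The walls impose strain ε = −(6.829)/8250 = -8.2779e-04; σ = Eε = 209000 · -8.2779e-04 = -173 MPa.
Wall reaction R = σ·A = -173·758 = -131100 N = -131.1 kN.

-131 kN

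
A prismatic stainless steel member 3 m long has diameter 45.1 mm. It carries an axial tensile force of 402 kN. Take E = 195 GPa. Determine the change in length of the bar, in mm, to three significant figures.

A = 1598 mm².
δ_mech = NL/(AE) = 402000·3000/(1598·195000) = 3.871 mm.

3.87 mm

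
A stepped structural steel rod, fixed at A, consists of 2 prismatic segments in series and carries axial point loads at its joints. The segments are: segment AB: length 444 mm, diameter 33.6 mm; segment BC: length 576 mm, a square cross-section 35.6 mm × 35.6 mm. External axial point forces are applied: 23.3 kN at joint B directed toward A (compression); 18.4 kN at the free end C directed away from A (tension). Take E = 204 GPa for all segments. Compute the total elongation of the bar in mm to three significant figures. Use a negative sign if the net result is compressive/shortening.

Internal axial forces (sectioning from the free end, tension +): N_BC = 18.4 kN, N_AB = -4.9 kN.
A_AB = 886.7 mm².
A_BC = 1267 mm².
δ_AB = -4900·444/(886.7·204000) = -0.01203 mm
δ_BC = 18400·576/(1267·204000) = 0.04099 mm
δ = Σδ_i = 0.02897 mm.

0.0290 mm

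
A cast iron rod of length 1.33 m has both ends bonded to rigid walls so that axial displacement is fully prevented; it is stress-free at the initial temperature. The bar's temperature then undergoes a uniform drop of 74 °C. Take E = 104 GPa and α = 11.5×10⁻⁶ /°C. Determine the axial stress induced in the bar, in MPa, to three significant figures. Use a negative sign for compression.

88.5 MPa

Free thermal expansion αLΔT = 11.5e-6 · 1330 · -74 = -1.132 mm.
The walls impose strain ε = −(-1.132)/1330 = 8.5100e-04; σ = Eε = 104000 · 8.5100e-04 = 88.5 MPa.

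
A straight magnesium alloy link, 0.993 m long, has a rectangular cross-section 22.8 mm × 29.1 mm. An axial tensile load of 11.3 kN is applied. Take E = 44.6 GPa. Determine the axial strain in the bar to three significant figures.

3.82e-04

A = 663.5 mm².
σ = N/A = 17.03 MPa; ε = σ/E = 17.03/44600 = 3.819e-04.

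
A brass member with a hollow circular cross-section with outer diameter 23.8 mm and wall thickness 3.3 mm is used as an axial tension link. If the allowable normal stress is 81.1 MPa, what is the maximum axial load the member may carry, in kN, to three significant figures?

17.2 kN

A = 212.5 mm².
P_max = σ_allow · A = 81.1 · 212.5 = 17240 N = 17.24 kN.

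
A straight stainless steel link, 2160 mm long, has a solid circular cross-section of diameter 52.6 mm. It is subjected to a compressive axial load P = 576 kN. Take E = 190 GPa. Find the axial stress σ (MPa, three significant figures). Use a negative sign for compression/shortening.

A = 2173 mm².
σ = N/A = -576000/2173 = -265.1 MPa.

-265 MPa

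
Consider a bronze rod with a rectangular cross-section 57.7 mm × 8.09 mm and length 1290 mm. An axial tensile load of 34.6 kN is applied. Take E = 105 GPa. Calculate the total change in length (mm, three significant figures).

A = 466.8 mm².
δ_mech = NL/(AE) = 34600·1290/(466.8·105000) = 0.9107 mm.

0.911 mm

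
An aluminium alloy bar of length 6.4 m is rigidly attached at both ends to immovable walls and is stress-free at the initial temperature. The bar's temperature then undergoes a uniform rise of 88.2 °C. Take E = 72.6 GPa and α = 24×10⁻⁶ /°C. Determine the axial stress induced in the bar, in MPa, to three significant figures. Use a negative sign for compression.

Free thermal expansion αLΔT = 24e-6 · 6400 · 88.2 = 13.55 mm.
The walls impose strain ε = −(13.55)/6400 = -2.1168e-03; σ = Eε = 72600 · -2.1168e-03 = -153.7 MPa.

-154 MPa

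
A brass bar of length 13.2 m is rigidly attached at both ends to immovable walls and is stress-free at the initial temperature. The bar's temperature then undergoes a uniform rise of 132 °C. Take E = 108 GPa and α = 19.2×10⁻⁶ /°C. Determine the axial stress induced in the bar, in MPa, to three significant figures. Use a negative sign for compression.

-274 MPa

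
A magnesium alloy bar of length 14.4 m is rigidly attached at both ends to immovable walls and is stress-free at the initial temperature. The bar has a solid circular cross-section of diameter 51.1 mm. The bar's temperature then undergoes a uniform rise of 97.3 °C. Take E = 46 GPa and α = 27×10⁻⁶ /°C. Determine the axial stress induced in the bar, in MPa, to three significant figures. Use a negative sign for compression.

-121 MPa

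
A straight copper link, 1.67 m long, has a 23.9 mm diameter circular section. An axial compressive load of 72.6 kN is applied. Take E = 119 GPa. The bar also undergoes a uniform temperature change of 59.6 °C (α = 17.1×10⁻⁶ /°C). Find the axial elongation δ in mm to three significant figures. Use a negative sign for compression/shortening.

-0.569 mm

A = 448.6 mm².
δ_mech = NL/(AE) = -72600·1670/(448.6·119000) = -2.271 mm.
δ_thermal = αLΔT = 17.1e-6·1670·59.6 = 1.702 mm.
δ = δ_mech + δ_thermal = -0.569 mm.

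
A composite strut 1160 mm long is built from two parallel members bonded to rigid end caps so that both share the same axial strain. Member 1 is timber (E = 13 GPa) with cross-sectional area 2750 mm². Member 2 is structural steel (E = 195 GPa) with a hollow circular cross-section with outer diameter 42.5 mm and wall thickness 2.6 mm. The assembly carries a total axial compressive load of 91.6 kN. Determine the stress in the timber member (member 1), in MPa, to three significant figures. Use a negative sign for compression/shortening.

-12.0 MPa

A_2 = 325.9 mm².
Equal strain + equilibrium ⇒ each member carries load in proportion to AE: A₁E₁ = 35750000 N, A₂E₂ = 63550000 N, ΣAE = 99300000 N.
σ₁ = P·E₁/ΣAE = -91600·13000/99300000 = -11.99 MPa.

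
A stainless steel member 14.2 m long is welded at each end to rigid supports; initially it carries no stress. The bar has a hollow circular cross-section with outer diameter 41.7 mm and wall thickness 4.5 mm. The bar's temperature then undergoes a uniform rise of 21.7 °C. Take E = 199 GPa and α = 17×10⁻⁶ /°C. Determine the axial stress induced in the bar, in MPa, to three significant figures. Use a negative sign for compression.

-73.4 MPa

Free thermal expansion αLΔT = 17e-6 · 14200 · 21.7 = 5.238 mm.
The walls impose strain ε = −(5.238)/14200 = -3.6890e-04; σ = Eε = 199000 · -3.6890e-04 = -73.41 MPa.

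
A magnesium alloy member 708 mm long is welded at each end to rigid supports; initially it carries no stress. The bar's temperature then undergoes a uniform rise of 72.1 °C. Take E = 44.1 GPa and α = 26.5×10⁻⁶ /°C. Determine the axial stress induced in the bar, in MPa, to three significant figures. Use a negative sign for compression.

-84.3 MPa

Free thermal expansion αLΔT = 26.5e-6 · 708 · 72.1 = 1.353 mm.
The walls impose strain ε = −(1.353)/708 = -1.9106e-03; σ = Eε = 44100 · -1.9106e-03 = -84.26 MPa.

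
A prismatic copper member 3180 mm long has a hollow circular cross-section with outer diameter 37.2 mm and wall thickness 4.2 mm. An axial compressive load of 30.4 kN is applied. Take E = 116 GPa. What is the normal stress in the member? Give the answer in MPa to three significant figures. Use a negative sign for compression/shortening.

-69.8 MPa

A = 435.4 mm².
σ = N/A = -30400/435.4 = -69.82 MPa.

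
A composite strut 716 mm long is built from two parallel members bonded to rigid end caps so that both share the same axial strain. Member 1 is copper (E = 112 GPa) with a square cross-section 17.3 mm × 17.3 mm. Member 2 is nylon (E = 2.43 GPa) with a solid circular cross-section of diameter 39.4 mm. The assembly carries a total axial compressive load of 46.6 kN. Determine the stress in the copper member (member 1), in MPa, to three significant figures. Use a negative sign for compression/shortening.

A_1 = 299.3 mm².
A_2 = 1219 mm².
Equal strain + equilibrium ⇒ each member carries load in proportion to AE: A₁E₁ = 33520000 N, A₂E₂ = 2963000 N, ΣAE = 36480000 N.
σ₁ = P·E₁/ΣAE = -46600·112000/36480000 = -143.1 MPa.

-143 MPa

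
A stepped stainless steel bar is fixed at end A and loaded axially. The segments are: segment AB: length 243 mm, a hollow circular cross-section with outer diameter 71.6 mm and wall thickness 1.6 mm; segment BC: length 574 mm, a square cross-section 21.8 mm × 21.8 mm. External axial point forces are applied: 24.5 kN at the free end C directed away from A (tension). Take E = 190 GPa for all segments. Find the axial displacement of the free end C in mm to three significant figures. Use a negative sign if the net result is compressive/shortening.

0.245 mm

Internal axial forces (sectioning from the free end, tension +): N_BC = 24.5 kN, N_AB = 24.5 kN.
A_AB = 351.9 mm².
A_BC = 475.2 mm².
δ_AB = 24500·243/(351.9·190000) = 0.08905 mm
δ_BC = 24500·574/(475.2·190000) = 0.1557 mm
δ = Σδ_i = 0.2448 mm.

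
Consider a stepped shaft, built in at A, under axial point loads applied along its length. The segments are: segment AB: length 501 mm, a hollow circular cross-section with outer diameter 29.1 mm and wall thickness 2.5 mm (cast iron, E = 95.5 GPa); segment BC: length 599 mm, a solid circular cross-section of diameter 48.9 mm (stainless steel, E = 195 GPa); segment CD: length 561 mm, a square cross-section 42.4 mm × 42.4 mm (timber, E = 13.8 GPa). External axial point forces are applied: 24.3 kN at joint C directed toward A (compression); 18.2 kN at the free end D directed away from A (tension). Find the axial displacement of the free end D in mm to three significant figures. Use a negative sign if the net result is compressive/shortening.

0.248 mm

Internal axial forces (sectioning from the free end, tension +): N_CD = 18.2 kN, N_BC = -6.1 kN, N_AB = -6.1 kN.
A_AB = 208.9 mm².
A_BC = 1878 mm².
A_CD = 1798 mm².
δ_AB = -6100·501/(208.9·95500) = -0.1532 mm
δ_BC = -6100·599/(1878·195000) = -0.009977 mm
δ_CD = 18200·561/(1798·13800) = 0.4116 mm
δ = Σδ_i = 0.2484 mm.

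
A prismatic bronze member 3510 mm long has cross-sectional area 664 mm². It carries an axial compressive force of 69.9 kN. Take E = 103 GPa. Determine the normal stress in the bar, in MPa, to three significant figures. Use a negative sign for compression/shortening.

-105 MPa

σ = N/A = -69900/664 = -105.3 MPa.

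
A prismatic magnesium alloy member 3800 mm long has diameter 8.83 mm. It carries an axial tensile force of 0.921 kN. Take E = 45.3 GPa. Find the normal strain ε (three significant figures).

A = 61.24 mm².
σ = N/A = 15.04 MPa; ε = σ/E = 15.04/45300 = 3.320e-04.

3.32e-04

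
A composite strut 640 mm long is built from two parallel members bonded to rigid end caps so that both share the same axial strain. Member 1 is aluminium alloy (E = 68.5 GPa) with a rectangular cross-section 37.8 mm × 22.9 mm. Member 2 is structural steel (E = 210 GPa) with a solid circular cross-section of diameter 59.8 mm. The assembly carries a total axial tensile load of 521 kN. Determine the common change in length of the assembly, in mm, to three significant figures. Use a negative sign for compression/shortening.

A_1 = 865.6 mm².
A_2 = 2809 mm².
Equal strain + equilibrium ⇒ each member carries load in proportion to AE: A₁E₁ = 59290000 N, A₂E₂ = 589800000 N, ΣAE = 649100000 N.
δ = PL/ΣAE = 521000·640/649100000 = 0.5137 mm.

0.514 mm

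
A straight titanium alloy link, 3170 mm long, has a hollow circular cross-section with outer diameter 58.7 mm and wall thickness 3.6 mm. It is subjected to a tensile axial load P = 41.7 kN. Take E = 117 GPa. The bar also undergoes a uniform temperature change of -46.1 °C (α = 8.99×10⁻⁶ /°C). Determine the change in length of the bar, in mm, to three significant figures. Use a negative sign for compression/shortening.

A = 623.2 mm².
δ_mech = NL/(AE) = 41700·3170/(623.2·117000) = 1.813 mm.
δ_thermal = αLΔT = 8.99e-6·3170·-46.1 = -1.314 mm.
δ = δ_mech + δ_thermal = 0.4993 mm.

0.499 mm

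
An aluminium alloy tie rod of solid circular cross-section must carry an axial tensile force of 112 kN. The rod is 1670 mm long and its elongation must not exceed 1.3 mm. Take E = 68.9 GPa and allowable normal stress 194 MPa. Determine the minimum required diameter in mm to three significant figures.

Required area A ≥ P/σ_allow = 112000/194 = 577.3 mm².
For a solid circular section, d ≥ √(4A/π) = 27.11 mm.
Elongation limit: A ≥ PL/(Eδ_allow) = 112000·1670/(68900·1.3) = 2088 mm² ⇒ d ≥ 51.56 mm.
The elongation limit governs.

51.6 mm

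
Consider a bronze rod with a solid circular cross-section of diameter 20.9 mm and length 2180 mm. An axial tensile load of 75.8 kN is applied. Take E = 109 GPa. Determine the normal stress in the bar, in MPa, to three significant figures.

A = 343.1 mm².
σ = N/A = 75800/343.1 = 220.9 MPa.

221 MPa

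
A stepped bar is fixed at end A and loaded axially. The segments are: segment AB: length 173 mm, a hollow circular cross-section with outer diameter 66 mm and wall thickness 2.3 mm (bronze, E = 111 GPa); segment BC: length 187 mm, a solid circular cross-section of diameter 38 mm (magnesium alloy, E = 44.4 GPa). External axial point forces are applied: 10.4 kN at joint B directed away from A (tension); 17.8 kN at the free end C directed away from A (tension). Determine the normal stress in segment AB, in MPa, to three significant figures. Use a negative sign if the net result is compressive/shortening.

61.3 MPa

Internal axial forces (sectioning from the free end, tension +): N_BC = 17.8 kN, N_AB = 28.2 kN.
A_AB = 460.3 mm².
σ_AB = N_AB/A_AB = 28200/460.3 = 61.27 MPa.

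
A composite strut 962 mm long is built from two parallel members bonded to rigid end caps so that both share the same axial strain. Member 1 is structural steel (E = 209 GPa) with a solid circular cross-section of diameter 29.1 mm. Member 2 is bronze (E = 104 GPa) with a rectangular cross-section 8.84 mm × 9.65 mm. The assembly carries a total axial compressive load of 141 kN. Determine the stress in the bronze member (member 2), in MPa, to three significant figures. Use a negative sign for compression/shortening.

A_1 = 665.1 mm².
A_2 = 85.31 mm².
Equal strain + equilibrium ⇒ each member carries load in proportion to AE: A₁E₁ = 139000000 N, A₂E₂ = 8872000 N, ΣAE = 147900000 N.
σ₂ = P·E₂/ΣAE = -141000·104000/147900000 = -99.17 MPa.

-99.2 MPa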